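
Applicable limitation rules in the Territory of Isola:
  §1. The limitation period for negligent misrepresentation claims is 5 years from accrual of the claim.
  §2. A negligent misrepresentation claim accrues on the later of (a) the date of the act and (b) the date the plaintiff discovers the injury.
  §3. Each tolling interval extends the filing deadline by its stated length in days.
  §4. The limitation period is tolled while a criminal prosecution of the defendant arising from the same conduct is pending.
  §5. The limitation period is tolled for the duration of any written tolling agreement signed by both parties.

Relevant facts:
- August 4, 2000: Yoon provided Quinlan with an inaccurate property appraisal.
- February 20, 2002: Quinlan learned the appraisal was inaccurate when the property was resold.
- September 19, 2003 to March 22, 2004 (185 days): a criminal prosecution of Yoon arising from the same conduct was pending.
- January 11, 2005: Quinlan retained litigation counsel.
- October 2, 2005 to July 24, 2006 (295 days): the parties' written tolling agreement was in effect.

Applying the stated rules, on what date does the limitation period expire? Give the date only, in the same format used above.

Because discovery on February 20, 2002 post-dates the August 4, 2000 act, accrual under the later-of rule falls on February 20, 2002.
The untolled deadline — 5 years after February 20, 2002 — is February 20, 2007.
Because the pending criminal prosecution ran from September 19, 2003 to March 22, 2004, the deadline is extended by 185 days to August 24, 2007.
The period was tolled for 295 days by the written tolling agreement (October 2, 2005 to July 24, 2006), pushing the deadline to June 14, 2008.
The other events in the timeline have no effect on the limitation period under the stated rules.

June 14, 2008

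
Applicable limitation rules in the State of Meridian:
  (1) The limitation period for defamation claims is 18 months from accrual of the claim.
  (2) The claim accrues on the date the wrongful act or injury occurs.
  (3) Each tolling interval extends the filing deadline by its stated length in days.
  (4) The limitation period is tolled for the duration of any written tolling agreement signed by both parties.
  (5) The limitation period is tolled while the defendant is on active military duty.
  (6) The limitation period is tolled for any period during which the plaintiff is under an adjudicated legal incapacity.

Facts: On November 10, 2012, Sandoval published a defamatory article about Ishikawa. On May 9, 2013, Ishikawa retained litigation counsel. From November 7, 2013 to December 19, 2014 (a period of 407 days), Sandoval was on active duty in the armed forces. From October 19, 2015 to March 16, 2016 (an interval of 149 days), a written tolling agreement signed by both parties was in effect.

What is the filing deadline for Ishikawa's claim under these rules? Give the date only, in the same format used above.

June 21, 2015

The claim accrued on November 10, 2012, the date of the act.
The untolled deadline — 18 months after November 10, 2012 — is May 10, 2014.
The defendant's active military service from November 7, 2013 to December 19, 2014 tolled the period for 407 days, extending the deadline to June 21, 2015.
By the time the written tolling agreement began on October 19, 2015, the limitation period had already expired on June 21, 2015; that interval cannot revive it.
The other events in the timeline have no effect on the limitation period under the stated rules.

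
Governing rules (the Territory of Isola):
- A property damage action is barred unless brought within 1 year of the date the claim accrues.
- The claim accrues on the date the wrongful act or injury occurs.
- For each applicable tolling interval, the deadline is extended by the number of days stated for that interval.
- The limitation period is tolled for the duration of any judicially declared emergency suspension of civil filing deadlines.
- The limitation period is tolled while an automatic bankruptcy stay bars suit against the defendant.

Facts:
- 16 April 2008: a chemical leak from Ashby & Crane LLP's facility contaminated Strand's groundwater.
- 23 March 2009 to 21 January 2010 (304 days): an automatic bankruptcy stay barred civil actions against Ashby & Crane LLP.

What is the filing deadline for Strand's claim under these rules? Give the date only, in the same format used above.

The claim accrued on 16 April 2008, when the wrongful act occurred.
The untolled deadline — 1 year after 16 April 2008 — is 16 April 2009.
The period was tolled for 304 days by the automatic bankruptcy stay (23 March 2009 to 21 January 2010), pushing the deadline to 14 February 2010.

14 February 2010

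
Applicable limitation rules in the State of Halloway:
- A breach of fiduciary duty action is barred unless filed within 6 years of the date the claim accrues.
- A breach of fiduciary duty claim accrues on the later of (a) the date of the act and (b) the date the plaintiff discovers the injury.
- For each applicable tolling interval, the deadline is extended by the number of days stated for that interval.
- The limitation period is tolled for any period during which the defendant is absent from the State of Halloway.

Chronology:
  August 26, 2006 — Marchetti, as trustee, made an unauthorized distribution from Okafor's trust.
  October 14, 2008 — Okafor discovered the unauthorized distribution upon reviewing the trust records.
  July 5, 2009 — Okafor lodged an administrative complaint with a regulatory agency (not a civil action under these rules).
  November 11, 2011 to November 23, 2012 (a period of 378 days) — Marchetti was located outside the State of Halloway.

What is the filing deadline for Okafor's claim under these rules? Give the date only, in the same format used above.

October 27, 2015

The claim accrued on October 14, 2008 — the later of the August 26, 2006 act and the October 14, 2008 discovery.
The untolled deadline — 6 years after October 14, 2008 — is October 14, 2014.
The defendant's absence from the jurisdiction from November 11, 2011 to November 23, 2012 tolled the period for 378 days, extending the deadline to October 27, 2015.
The other events in the timeline have no effect on the limitation period under the stated rules.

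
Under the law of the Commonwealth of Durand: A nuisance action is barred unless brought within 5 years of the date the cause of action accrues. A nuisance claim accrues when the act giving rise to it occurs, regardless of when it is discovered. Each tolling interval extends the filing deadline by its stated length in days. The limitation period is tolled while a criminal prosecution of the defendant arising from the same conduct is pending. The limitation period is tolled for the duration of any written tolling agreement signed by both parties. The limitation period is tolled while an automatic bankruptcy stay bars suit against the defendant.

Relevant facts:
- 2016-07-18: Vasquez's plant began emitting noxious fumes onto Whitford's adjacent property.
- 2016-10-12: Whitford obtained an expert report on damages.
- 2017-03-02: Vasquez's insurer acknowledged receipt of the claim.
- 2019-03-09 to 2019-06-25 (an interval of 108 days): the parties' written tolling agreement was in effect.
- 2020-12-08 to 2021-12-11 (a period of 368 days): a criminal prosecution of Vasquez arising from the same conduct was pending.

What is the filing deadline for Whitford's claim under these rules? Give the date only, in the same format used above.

2022-11-06

The limitation period began to run on 2016-07-18.
The untolled deadline — 5 years after 2016-07-18 — is 2021-07-18.
The period was tolled for 108 days by the written tolling agreement (2019-03-09 to 2019-06-25), pushing the deadline to 2021-11-03.
The period was tolled for 368 days by the pending criminal prosecution (2020-12-08 to 2021-12-11), pushing the deadline to 2022-11-06.
None of the other events listed affects the running of the period under the stated rules.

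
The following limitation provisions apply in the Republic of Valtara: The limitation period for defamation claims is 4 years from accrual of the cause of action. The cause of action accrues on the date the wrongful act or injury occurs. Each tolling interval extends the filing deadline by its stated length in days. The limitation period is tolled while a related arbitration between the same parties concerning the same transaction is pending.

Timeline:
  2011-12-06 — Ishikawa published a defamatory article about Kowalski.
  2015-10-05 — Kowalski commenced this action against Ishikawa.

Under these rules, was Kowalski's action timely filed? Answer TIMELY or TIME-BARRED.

The claim accrued on 2011-12-06, when the wrongful act occurred.
4 years from 2011-12-06 is 2015-12-06.
Filing on 2015-10-05 beat the 2015-12-06 deadline — the action is timely.

TIMELY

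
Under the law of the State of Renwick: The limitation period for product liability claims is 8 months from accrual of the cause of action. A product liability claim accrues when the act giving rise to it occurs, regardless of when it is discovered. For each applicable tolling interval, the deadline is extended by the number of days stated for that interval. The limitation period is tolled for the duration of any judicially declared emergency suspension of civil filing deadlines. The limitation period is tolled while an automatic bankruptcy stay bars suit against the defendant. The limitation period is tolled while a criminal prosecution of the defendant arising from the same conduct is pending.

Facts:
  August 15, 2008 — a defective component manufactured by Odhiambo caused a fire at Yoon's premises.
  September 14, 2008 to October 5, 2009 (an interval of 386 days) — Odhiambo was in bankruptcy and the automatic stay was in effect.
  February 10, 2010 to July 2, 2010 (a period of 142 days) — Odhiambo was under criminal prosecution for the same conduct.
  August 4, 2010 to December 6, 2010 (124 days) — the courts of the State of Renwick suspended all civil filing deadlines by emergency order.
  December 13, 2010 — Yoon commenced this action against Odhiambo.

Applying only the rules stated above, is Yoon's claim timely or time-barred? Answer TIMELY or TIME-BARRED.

The limitation period began to run on August 15, 2008.
8 months from August 15, 2008 is April 15, 2009.
The automatic bankruptcy stay from September 14, 2008 to October 5, 2009 tolled the period for 386 days, extending the deadline to May 6, 2010.
Because the pending criminal prosecution ran from February 10, 2010 to July 2, 2010, the deadline is extended by 142 days to September 25, 2010.
Because the emergency suspension of filing deadlines ran from August 4, 2010 to December 6, 2010, the deadline is extended by 124 days to January 27, 2011.
Filing on December 13, 2010 beat the January 27, 2011 deadline — the action is timely.

TIMELY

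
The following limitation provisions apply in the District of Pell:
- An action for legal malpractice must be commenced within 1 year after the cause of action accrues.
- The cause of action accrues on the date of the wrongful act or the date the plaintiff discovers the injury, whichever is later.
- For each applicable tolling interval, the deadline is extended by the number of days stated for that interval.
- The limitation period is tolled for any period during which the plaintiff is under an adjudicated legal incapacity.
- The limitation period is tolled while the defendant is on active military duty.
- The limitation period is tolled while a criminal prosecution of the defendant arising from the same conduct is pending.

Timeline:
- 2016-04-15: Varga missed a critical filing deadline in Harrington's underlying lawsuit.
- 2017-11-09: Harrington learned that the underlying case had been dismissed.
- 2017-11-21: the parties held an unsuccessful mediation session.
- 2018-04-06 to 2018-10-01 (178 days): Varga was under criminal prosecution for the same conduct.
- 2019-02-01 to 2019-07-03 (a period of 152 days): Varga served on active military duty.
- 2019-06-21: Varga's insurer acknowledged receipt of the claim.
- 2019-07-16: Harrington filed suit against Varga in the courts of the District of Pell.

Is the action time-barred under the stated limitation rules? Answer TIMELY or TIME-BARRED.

Because discovery on 2017-11-09 post-dates the 2016-04-15 act, accrual under the later-of rule falls on 2017-11-09.
1 year from 2017-11-09 is 2018-11-09.
Because the pending criminal prosecution ran from 2018-04-06 to 2018-10-01, the deadline is extended by 178 days to 2019-05-06.
Because the defendant's active military service ran from 2019-02-01 to 2019-07-03, the deadline is extended by 152 days to 2019-10-05.
Nothing else in the chronology tolls or restarts the period.
Harrington filed on 2019-07-16, before the 2019-10-05 deadline, so the action is timely.

TIMELY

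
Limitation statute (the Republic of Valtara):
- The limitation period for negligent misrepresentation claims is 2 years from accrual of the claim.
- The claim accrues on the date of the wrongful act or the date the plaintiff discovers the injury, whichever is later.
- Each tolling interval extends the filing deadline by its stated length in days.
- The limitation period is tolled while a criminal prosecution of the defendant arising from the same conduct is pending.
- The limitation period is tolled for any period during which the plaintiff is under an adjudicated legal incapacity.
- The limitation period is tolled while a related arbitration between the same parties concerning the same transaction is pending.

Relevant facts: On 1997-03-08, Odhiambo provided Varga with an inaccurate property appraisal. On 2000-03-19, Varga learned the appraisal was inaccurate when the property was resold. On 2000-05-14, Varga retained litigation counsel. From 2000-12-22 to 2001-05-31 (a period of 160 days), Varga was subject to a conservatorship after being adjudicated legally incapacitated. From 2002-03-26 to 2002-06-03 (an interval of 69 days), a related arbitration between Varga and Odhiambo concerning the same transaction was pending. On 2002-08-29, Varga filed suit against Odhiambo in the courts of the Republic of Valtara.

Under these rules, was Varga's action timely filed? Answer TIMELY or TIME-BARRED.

Taking the later of the act (1997-03-08) and discovery (2000-03-19), the claim accrued on 2000-03-19.
The untolled deadline — 2 years after 2000-03-19 — is 2002-03-19.
The period was tolled for 160 days by the plaintiff's legal incapacity (2000-12-22 to 2001-05-31), pushing the deadline to 2002-08-26.
The pending related arbitration from 2002-03-26 to 2002-06-03 tolled the period for 69 days, extending the deadline to 2002-11-03.
None of the other events listed affects the running of the period under the stated rules.
Varga filed on 2002-08-29, before the 2002-11-03 deadline, so the action is timely.

TIMELY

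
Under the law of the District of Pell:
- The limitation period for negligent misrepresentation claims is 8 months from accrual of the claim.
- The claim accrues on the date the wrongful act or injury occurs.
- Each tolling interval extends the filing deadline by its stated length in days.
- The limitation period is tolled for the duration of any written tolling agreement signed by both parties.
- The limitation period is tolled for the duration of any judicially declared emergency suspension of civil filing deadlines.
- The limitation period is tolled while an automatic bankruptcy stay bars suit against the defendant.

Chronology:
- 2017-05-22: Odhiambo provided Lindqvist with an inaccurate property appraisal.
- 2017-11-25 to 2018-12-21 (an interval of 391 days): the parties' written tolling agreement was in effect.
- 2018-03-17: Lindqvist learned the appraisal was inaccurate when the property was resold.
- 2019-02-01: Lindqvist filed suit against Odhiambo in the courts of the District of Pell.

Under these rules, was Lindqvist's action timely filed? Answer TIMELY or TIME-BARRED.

The claim accrued on 2017-05-22, when the wrongful act occurred; under the stated occurrence rule the 2018-03-17 discovery does not delay accrual.
The untolled deadline — 8 months after 2017-05-22 — is 2018-01-22.
The written tolling agreement from 2017-11-25 to 2018-12-21 tolled the period for 391 days, extending the deadline to 2019-02-17.
Lindqvist filed on 2019-02-01, before the 2019-02-17 deadline, so the action is timely.

TIMELY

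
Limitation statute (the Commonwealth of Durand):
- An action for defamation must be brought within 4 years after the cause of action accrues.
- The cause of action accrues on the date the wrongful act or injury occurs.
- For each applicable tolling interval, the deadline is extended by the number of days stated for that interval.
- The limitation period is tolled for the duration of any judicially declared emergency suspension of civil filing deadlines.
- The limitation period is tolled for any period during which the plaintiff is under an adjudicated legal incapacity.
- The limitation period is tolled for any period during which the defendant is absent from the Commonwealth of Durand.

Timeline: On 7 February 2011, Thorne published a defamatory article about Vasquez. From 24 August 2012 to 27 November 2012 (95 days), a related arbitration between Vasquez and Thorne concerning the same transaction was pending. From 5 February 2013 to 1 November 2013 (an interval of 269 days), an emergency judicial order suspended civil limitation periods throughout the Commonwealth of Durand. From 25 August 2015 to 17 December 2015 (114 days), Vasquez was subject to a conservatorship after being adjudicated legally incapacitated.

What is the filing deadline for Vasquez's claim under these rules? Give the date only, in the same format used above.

The claim accrued on 7 February 2011, when the wrongful act occurred.
The untolled deadline — 4 years after 7 February 2011 — is 7 February 2015.
The period was tolled for 269 days by the emergency suspension of filing deadlines (5 February 2013 to 1 November 2013), pushing the deadline to 3 November 2015.
Because the plaintiff's legal incapacity ran from 25 August 2015 to 17 December 2015, the deadline is extended by 114 days to 25 February 2016.
No stated provision tolls the period for a pending arbitration, so the interval from 24 August 2012 to 27 November 2012 has no effect on the deadline.

25 February 2016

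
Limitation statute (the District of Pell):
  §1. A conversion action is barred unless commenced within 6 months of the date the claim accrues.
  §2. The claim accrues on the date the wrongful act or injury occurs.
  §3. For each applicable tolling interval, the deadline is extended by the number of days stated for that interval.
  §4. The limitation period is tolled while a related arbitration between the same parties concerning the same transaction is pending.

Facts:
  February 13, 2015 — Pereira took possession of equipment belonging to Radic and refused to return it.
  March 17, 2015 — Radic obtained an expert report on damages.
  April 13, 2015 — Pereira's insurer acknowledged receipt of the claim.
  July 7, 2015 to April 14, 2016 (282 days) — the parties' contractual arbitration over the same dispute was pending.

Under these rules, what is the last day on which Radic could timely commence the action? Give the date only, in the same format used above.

May 21, 2016

The claim accrued on February 13, 2015, when the wrongful act occurred.
Adding the 6 months base period to February 13, 2015 gives a deadline of August 13, 2015, before any tolling.
The period was tolled for 282 days by the pending related arbitration (July 7, 2015 to April 14, 2016), pushing the deadline to May 21, 2016.
The other events in the timeline have no effect on the limitation period under the stated rules.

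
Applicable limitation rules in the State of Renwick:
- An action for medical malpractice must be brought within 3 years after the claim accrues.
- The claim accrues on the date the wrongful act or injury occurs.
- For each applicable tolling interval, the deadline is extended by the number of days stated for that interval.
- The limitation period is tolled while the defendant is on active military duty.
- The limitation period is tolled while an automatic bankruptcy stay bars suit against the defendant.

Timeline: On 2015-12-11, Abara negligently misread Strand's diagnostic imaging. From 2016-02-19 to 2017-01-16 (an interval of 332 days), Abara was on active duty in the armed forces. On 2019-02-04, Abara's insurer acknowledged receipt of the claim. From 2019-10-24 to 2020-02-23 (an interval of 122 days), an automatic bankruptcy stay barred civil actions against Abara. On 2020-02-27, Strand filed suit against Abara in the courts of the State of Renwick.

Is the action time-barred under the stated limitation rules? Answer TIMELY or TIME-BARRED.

TIMELY

The claim accrued on 2015-12-11, when the wrongful act occurred.
The untolled deadline — 3 years after 2015-12-11 — is 2018-12-11.
Because the defendant's active military service ran from 2016-02-19 to 2017-01-16, the deadline is extended by 332 days to 2019-11-08.
The period was tolled for 122 days by the automatic bankruptcy stay (2019-10-24 to 2020-02-23), pushing the deadline to 2020-03-09.
Nothing else in the chronology tolls or restarts the period.
Strand filed on 2020-02-27, before the 2020-03-09 deadline, so the action is timely.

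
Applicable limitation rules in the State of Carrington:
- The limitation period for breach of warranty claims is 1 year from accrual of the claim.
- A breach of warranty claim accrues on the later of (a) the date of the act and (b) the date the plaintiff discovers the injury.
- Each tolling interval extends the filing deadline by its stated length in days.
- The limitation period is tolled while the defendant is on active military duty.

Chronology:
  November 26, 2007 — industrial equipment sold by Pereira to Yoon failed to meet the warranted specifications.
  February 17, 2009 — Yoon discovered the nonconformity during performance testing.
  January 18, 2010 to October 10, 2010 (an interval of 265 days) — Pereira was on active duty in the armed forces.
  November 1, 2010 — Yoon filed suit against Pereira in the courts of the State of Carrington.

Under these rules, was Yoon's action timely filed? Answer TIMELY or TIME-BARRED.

Because discovery on February 17, 2009 post-dates the November 26, 2007 act, accrual under the later-of rule falls on February 17, 2009.
The untolled deadline — 1 year after February 17, 2009 — is February 17, 2010.
Because the defendant's active military service ran from January 18, 2010 to October 10, 2010, the deadline is extended by 265 days to November 9, 2010.
The November 1, 2010 filing precedes the November 9, 2010 deadline; the claim is timely.

TIMELY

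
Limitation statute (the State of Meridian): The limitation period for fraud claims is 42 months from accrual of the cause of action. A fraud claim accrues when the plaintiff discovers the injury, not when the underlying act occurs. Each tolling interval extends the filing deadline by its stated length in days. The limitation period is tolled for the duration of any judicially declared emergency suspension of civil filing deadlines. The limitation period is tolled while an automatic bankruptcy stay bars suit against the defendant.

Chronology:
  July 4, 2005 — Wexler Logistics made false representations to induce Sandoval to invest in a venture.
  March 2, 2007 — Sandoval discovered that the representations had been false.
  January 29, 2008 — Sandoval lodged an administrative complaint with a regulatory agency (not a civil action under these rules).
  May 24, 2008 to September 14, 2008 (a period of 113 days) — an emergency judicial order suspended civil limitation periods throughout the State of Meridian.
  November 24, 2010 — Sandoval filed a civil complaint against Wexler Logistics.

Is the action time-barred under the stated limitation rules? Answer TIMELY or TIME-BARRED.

Accrual is tied to discovery, so the period began on March 2, 2007 rather than on July 4, 2005 when the act occurred.
The untolled deadline — 42 months after March 2, 2007 — is September 2, 2010.
Because the emergency suspension of filing deadlines ran from May 24, 2008 to September 14, 2008, the deadline is extended by 113 days to December 24, 2010.
None of the other events listed affects the running of the period under the stated rules.
Filing on November 24, 2010 beat the December 24, 2010 deadline — the action is timely.

TIMELY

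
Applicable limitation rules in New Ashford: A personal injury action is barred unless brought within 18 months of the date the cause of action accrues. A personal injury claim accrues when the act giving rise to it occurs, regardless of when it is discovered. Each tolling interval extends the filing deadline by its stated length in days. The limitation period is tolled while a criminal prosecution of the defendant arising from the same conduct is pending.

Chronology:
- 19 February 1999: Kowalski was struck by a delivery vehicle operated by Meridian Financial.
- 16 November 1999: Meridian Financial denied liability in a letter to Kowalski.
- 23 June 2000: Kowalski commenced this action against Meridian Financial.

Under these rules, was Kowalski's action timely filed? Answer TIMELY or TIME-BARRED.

TIMELY

The limitation period began to run on 19 February 1999.
Adding the 18 months base period to 19 February 1999 gives a deadline of 19 August 2000, before any tolling.
Nothing else in the chronology tolls or restarts the period.
The 23 June 2000 filing precedes the 19 August 2000 deadline; the claim is timely.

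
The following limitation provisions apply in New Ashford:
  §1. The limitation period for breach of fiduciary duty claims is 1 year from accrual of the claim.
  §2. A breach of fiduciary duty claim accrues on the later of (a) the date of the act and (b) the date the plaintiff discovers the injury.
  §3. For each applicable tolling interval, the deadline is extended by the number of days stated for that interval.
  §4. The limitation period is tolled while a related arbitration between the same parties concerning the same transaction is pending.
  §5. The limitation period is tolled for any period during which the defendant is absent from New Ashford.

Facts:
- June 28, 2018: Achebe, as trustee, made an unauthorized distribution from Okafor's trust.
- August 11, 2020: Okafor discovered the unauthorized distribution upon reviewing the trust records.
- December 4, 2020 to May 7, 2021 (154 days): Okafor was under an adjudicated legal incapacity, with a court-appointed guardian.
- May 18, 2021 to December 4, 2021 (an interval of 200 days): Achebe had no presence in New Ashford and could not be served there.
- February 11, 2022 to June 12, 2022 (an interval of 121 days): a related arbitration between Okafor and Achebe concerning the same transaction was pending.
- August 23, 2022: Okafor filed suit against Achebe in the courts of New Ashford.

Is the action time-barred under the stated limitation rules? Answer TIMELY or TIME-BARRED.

The claim accrued on August 11, 2020 — the later of the June 28, 2018 act and the August 11, 2020 discovery.
The untolled deadline — 1 year after August 11, 2020 — is August 11, 2021.
The defendant's absence from the jurisdiction from May 18, 2021 to December 4, 2021 tolled the period for 200 days, extending the deadline to February 27, 2022.
The period was tolled for 121 days by the pending related arbitration (February 11, 2022 to June 12, 2022), pushing the deadline to June 28, 2022.
Although the plaintiff's incapacity ran from December 4, 2020 to May 7, 2021, the stated rules do not make that a tolling event, so it is disregarded.
Filing on August 23, 2022 missed the June 28, 2022 deadline — the action is time-barred.

TIME-BARRED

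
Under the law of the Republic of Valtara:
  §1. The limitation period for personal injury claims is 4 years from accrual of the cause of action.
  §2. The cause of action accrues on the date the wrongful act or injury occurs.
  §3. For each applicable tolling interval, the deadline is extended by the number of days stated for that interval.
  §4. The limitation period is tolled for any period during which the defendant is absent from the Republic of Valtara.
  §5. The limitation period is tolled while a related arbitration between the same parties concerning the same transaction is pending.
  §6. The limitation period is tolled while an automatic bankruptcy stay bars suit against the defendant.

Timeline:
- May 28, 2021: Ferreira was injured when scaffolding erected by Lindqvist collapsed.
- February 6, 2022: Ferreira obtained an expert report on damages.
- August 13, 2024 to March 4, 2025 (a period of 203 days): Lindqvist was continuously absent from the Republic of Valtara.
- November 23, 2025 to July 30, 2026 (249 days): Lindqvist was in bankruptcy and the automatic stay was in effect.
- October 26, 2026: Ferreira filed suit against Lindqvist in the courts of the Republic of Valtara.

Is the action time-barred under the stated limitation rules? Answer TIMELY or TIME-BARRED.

The claim accrued on May 28, 2021, when the wrongful act occurred.
4 years from May 28, 2021 is May 28, 2025.
Because the defendant's absence from the jurisdiction ran from August 13, 2024 to March 4, 2025, the deadline is extended by 203 days to December 17, 2025.
Because the automatic bankruptcy stay ran from November 23, 2025 to July 30, 2026, the deadline is extended by 249 days to August 23, 2026.
None of the other events listed affects the running of the period under the stated rules.
Filing on October 26, 2026 missed the August 23, 2026 deadline — the action is time-barred.

TIME-BARRED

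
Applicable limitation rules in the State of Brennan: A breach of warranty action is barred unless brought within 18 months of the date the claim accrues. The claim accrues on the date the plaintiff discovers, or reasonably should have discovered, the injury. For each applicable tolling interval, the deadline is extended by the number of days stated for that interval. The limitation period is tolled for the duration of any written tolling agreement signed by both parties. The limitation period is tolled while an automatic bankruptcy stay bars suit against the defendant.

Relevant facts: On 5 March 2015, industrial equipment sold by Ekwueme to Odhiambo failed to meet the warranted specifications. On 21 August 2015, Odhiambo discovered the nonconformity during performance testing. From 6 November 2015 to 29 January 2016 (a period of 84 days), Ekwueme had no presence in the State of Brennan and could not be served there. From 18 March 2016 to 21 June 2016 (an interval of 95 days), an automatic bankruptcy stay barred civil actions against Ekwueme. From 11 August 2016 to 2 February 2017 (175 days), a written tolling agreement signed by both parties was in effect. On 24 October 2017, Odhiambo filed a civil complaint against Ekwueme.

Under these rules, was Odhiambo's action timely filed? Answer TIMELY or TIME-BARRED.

TIMELY

Accrual is tied to discovery, so the period began on 21 August 2015 rather than on 5 March 2015 when the act occurred.
18 months from 21 August 2015 is 21 February 2017.
Because the automatic bankruptcy stay ran from 18 March 2016 to 21 June 2016, the deadline is extended by 95 days to 27 May 2017.
The written tolling agreement from 11 August 2016 to 2 February 2017 tolled the period for 175 days, extending the deadline to 18 November 2017.
The defendant's absence from the jurisdiction from 6 November 2015 to 29 January 2016 does not toll the period, because no stated rule makes the defendant's absence a tolling event.
Odhiambo filed on 24 October 2017, before the 18 November 2017 deadline, so the action is timely.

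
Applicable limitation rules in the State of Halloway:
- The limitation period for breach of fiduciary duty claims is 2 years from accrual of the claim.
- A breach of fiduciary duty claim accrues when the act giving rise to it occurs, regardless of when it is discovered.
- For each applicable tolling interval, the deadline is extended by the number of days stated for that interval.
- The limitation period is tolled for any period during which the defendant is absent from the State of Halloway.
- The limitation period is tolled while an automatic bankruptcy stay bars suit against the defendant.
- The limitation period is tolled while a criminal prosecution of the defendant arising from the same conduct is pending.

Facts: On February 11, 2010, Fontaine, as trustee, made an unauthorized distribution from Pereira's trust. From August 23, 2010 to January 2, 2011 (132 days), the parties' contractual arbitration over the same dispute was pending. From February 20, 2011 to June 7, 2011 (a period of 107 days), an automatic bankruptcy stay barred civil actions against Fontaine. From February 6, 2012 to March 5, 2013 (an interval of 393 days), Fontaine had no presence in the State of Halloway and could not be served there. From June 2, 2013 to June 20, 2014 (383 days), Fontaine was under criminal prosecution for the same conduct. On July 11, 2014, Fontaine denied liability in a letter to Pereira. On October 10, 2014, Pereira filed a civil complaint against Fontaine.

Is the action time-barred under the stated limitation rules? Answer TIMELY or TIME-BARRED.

The limitation period began to run on February 11, 2010.
2 years from February 11, 2010 is February 11, 2012.
The period was tolled for 107 days by the automatic bankruptcy stay (February 20, 2011 to June 7, 2011), pushing the deadline to May 28, 2012.
The defendant's absence from the jurisdiction from February 6, 2012 to March 5, 2013 tolled the period for 393 days, extending the deadline to June 25, 2013.
Because the pending criminal prosecution ran from June 2, 2013 to June 20, 2014, the deadline is extended by 383 days to July 13, 2014.
The pending related arbitration from August 23, 2010 to January 2, 2011 does not toll the period, because no stated rule makes a pending arbitration a tolling event.
None of the other events listed affects the running of the period under the stated rules.
The October 10, 2014 filing falls after the July 13, 2014 deadline; the claim is time-barred.

TIME-BARRED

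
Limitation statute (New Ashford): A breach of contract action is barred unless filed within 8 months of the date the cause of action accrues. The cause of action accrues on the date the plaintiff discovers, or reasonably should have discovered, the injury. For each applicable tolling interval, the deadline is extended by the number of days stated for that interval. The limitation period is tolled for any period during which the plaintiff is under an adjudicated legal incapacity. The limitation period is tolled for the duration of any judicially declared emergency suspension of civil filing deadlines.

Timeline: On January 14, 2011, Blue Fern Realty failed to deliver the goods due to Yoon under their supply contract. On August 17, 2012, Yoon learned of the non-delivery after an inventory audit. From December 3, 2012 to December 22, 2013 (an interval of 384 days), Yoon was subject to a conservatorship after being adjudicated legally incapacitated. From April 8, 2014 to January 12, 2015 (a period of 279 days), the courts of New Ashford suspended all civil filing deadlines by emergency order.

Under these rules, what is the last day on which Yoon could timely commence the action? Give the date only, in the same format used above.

February 9, 2015

Accrual is tied to discovery, so the period began on August 17, 2012 rather than on January 14, 2011 when the act occurred.
The untolled deadline — 8 months after August 17, 2012 — is April 17, 2013.
Because the plaintiff's legal incapacity ran from December 3, 2012 to December 22, 2013, the deadline is extended by 384 days to May 6, 2014.
The emergency suspension of filing deadlines from April 8, 2014 to January 12, 2015 tolled the period for 279 days, extending the deadline to February 9, 2015.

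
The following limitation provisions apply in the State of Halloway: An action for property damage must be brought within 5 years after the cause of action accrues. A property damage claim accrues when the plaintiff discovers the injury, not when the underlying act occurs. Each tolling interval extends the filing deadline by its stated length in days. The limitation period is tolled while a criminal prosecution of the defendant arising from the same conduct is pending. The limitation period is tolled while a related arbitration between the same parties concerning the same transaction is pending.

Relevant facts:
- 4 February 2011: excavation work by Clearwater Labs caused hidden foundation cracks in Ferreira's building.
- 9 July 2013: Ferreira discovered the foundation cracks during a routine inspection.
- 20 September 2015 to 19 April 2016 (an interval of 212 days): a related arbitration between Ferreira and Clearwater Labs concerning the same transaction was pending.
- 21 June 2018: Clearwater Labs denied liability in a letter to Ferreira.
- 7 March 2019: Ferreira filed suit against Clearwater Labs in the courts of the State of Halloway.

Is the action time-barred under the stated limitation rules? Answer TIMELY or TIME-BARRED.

The claim did not accrue until Ferreira discovered the injury on 9 July 2013; the 4 February 2011 act date does not start the clock under the stated rule.
The untolled deadline — 5 years after 9 July 2013 — is 9 July 2018.
Because the pending related arbitration ran from 20 September 2015 to 19 April 2016, the deadline is extended by 212 days to 6 February 2019.
None of the other events listed affects the running of the period under the stated rules.
Ferreira filed on 7 March 2019, after the 6 February 2019 deadline, so the action is time-barred.

TIME-BARRED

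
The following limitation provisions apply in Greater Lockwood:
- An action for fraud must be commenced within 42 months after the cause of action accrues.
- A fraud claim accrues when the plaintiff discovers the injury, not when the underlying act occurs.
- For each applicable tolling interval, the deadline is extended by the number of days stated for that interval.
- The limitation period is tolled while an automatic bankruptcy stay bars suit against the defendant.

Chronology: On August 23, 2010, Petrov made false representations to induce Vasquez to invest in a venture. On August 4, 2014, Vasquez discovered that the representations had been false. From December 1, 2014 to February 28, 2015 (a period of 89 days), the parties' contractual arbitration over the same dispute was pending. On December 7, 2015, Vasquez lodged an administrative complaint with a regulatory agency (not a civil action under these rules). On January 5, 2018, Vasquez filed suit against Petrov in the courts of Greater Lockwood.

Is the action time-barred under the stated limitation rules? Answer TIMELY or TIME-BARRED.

Accrual is tied to discovery, so the period began on August 4, 2014 rather than on August 23, 2010 when the act occurred.
42 months from August 4, 2014 is February 4, 2018.
Although a pending arbitration ran from December 1, 2014 to February 28, 2015, the stated rules do not make that a tolling event, so it is disregarded.
None of the other events listed affects the running of the period under the stated rules.
Vasquez filed on January 5, 2018, before the February 4, 2018 deadline, so the action is timely.

TIMELY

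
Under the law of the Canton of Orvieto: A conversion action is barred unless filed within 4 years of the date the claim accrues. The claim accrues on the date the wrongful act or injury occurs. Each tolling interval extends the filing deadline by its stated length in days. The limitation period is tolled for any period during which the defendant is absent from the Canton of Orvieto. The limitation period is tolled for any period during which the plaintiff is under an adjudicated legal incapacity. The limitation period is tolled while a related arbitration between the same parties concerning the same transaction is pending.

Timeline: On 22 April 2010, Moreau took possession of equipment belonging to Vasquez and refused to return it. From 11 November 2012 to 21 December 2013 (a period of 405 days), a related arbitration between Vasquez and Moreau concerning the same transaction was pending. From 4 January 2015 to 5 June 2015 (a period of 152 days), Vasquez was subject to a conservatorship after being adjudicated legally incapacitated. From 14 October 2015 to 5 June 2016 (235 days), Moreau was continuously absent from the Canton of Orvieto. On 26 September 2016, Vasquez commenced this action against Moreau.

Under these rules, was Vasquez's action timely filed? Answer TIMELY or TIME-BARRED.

TIME-BARRED

The claim accrued on 22 April 2010, the date of the act.
Adding the 4 years base period to 22 April 2010 gives a deadline of 22 April 2014, before any tolling.
The pending related arbitration from 11 November 2012 to 21 December 2013 tolled the period for 405 days, extending the deadline to 1 June 2015.
The period was tolled for 152 days by the plaintiff's legal incapacity (4 January 2015 to 5 June 2015), pushing the deadline to 31 October 2015.
The period was tolled for 235 days by the defendant's absence from the jurisdiction (14 October 2015 to 5 June 2016), pushing the deadline to 22 June 2016.
Filing on 26 September 2016 missed the 22 June 2016 deadline — the action is time-barred.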